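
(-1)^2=1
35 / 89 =0.39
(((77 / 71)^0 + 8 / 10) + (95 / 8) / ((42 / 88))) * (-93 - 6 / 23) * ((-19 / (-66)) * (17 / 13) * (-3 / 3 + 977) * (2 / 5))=-883167272/2415 = -365700.73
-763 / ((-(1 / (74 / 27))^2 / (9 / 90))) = 2089094/3645 = 573.14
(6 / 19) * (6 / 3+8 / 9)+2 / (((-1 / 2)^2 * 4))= 166/57 = 2.91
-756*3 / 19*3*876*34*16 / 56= -57900096/19 = -3047373.47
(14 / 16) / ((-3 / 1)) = -7/24 = -0.29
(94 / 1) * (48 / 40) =564/5 = 112.80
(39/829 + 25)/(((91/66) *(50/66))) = 45223992/1885975 = 23.98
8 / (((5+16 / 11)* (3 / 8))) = 3.31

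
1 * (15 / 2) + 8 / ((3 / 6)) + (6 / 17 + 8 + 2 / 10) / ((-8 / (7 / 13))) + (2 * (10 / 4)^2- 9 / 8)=151603/4420 = 34.30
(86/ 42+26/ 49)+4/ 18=1235/441 = 2.80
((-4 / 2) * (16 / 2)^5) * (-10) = 655360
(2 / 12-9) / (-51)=53/306 = 0.17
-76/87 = -0.87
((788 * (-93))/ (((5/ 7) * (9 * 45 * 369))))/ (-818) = 85498/101871675 = 0.00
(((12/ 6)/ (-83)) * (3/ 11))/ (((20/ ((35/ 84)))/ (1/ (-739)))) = 1/5397656 = 0.00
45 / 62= 0.73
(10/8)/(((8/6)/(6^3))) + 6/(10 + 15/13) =58881/290 = 203.04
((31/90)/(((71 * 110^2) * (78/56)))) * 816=29512/125643375 = 0.00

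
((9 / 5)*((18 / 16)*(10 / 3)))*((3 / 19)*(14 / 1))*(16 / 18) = 252/19 = 13.26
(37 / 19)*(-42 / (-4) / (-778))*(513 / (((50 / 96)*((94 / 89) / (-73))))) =817803378/457075 = 1789.21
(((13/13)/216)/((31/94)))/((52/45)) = 235/19344 = 0.01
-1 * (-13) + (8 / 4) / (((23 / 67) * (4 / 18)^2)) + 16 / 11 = 132.43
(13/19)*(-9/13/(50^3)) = -9/2375000 = 0.00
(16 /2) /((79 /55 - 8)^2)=24200/130321 = 0.19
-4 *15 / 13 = -60/13 = -4.62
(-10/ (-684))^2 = 25/116964 = 0.00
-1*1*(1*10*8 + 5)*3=-255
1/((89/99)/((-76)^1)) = -7524/89 = -84.54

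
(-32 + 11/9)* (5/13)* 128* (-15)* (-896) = -794214400/39 = -20364471.79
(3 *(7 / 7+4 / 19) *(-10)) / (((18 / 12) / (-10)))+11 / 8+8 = 251.48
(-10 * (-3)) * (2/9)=20/3 = 6.67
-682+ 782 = 100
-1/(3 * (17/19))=-19/51 = -0.37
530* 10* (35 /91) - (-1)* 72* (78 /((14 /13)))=660052/91 = 7253.32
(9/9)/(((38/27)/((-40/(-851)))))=0.03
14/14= 1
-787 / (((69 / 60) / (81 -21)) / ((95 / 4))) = -975195.65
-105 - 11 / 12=-1271/12 = -105.92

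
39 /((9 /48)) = 208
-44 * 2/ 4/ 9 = -22/9 = -2.44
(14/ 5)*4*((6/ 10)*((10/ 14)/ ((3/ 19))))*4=608/5 = 121.60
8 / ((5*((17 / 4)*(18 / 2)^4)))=32/557685 = 0.00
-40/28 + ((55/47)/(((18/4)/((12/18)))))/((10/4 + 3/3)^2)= -87950/62181 = -1.41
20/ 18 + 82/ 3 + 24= 472/9 = 52.44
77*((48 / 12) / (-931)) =-44/133 = -0.33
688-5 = 683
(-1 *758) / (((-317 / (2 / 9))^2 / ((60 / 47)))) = -60640/127520541 = 0.00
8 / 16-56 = -111/2 = -55.50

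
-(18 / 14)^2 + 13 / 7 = 0.20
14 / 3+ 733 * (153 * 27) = 9084083/3 = 3028027.67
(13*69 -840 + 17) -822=-748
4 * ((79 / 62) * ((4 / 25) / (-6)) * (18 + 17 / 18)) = -1738/675 = -2.57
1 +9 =10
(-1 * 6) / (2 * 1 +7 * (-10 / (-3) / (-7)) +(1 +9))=-9/13 = -0.69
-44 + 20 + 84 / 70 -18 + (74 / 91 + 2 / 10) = -39.79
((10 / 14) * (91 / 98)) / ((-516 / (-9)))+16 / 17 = 273011/286552 = 0.95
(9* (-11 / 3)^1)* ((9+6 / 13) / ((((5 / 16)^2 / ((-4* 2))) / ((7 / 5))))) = 58189824/1625 = 35809.12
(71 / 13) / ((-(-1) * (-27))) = -0.20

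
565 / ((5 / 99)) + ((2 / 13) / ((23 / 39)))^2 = 5917959/529 = 11187.07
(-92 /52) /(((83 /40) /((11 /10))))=-0.94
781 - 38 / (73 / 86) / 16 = 227235/292 = 778.20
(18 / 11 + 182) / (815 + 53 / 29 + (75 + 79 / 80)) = 4686400/22784641 = 0.21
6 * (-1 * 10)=-60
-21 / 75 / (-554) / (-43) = -7/595550 = 0.00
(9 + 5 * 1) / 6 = 7/3 = 2.33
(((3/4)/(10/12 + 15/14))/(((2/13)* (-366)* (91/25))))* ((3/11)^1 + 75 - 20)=-285/2684 = -0.11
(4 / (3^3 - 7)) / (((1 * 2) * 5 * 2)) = 1/100 = 0.01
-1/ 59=-0.02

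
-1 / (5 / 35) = -7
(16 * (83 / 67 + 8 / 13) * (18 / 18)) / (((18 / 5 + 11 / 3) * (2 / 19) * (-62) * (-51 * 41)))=36100/120667469 = 0.00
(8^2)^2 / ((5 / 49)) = 200704/5 = 40140.80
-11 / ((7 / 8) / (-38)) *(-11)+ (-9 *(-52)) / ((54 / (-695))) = -236842/21 = -11278.19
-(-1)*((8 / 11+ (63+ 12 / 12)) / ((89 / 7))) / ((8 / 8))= 56/11 = 5.09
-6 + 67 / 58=-281/58 = -4.84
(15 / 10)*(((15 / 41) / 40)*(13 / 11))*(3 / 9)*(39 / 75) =507/180400 = 0.00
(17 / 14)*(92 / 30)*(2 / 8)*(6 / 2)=391/140 = 2.79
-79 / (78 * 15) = -79/1170 = -0.07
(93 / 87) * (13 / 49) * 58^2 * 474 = 22158552/49 = 452215.35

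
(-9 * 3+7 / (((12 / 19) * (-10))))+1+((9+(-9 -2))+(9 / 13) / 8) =-29.02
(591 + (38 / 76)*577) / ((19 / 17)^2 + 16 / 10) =2541755/8234 = 308.69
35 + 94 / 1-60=69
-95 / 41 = -2.32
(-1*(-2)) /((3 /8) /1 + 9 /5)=80/87 = 0.92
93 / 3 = 31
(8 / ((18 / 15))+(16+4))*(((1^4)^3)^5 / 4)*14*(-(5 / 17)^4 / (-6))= 87500/751689 = 0.12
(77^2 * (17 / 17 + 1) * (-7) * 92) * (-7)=53455864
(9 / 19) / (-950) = -9/18050 = 0.00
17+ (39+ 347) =403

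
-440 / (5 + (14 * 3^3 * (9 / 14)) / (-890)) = -391600/4207 = -93.08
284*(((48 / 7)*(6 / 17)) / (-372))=-6816/3689 = -1.85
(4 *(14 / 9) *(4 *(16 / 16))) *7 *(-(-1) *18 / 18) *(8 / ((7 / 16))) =3185.78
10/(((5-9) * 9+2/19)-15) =-190/967 = -0.20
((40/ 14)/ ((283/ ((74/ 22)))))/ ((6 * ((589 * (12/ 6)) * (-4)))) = -185/154018788 = 0.00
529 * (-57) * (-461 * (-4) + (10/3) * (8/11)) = -612427532/11 = -55675230.18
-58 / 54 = -29/27 = -1.07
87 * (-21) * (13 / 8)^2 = -308763/64 = -4824.42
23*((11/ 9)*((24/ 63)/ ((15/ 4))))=8096/2835 = 2.86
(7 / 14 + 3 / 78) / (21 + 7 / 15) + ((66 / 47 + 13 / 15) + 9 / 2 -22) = -3204926/210795 = -15.20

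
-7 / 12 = -0.58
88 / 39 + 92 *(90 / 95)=66256/741 = 89.41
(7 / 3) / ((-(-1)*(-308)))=-0.01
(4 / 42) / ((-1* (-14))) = 1/147 = 0.01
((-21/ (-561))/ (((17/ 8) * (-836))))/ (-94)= 7/31227317 = 0.00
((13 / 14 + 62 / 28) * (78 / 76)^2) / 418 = 1521/192052 = 0.01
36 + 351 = 387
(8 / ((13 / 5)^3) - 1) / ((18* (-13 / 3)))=0.01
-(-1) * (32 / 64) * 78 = 39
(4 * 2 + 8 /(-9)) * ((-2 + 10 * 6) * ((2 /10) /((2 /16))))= 29696/45 = 659.91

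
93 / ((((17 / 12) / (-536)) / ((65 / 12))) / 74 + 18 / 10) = 239768880/4640671 = 51.67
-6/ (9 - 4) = -6/5 = -1.20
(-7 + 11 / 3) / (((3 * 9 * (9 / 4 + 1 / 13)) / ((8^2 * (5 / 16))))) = -10400/9801 = -1.06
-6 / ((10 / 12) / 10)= -72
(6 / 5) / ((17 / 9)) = 0.64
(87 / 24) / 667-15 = -2759/184 = -14.99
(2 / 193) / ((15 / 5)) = 2/579 = 0.00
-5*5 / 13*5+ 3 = -86/13 = -6.62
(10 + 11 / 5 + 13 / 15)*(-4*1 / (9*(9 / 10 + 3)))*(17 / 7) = -3808/1053 = -3.62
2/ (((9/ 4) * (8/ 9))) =1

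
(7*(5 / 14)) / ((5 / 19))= 19/2 = 9.50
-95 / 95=-1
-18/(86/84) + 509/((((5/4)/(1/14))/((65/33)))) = 394426/9933 = 39.71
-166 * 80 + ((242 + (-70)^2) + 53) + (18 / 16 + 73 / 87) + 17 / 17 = -8082.04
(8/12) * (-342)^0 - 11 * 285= -9403/3 = -3134.33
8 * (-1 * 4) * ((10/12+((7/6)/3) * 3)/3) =-64/3 = -21.33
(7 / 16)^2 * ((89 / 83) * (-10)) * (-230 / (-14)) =-358225/10624 = -33.72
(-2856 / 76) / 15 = -238/95 = -2.51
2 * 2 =4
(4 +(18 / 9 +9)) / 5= 3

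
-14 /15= -0.93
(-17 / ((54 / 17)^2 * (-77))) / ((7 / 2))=4913/785862 = 0.01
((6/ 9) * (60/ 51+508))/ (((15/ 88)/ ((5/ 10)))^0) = 17312/51 = 339.45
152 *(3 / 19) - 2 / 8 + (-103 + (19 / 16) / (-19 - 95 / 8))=-4123/52 = -79.29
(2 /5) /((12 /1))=0.03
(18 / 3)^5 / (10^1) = 3888/5 = 777.60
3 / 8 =0.38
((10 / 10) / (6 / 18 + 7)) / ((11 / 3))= 9/242 = 0.04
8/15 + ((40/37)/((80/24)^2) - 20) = -2150/111 = -19.37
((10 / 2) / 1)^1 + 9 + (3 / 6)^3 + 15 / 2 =173/8 = 21.62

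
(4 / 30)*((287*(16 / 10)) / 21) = 2.92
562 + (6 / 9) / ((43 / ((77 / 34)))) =1232543/2193 = 562.04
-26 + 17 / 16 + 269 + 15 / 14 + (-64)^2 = 486207/112 = 4341.13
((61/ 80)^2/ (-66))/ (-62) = 3721/26188800 = 0.00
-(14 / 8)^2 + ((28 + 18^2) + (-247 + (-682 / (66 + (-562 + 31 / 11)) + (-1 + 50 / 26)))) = 3794461/36400 = 104.24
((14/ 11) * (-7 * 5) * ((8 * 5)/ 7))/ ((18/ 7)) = -9800/99 = -98.99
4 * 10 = 40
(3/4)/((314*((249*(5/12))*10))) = 3/1303100 = 0.00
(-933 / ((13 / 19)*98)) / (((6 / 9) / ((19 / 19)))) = -53181/2548 = -20.87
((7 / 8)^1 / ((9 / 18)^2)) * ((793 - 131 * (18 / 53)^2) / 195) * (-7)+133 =35.27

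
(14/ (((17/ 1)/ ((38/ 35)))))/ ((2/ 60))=456/17 = 26.82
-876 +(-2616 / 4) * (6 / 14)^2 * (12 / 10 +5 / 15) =-259746/245 = -1060.19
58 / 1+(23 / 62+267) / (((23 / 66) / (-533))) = -291531499/713 = -408880.08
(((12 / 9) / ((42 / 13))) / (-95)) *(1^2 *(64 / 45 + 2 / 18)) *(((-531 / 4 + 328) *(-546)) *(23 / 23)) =3035747/4275 = 710.12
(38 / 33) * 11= 12.67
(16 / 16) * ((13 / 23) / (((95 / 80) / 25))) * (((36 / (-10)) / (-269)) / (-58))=-9360/3409037 = 0.00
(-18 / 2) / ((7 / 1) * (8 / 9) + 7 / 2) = -162/175 = -0.93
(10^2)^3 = 1000000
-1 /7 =-0.14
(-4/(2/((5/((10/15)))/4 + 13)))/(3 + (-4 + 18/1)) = -7/4 = -1.75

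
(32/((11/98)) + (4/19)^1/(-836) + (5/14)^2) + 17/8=447287633/1556632 = 287.34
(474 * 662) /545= 313788/545 = 575.76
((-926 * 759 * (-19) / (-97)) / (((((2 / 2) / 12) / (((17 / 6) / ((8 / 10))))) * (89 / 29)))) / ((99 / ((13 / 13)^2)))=-19257.34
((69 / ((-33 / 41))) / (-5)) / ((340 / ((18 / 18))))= 943/18700 = 0.05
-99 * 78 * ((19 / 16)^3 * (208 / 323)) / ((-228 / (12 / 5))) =953667/10880 = 87.65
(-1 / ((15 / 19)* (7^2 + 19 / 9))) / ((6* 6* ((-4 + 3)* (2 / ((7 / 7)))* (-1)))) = -19/55200 = 0.00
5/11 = 0.45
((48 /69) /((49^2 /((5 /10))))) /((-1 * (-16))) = 1/110446 = 0.00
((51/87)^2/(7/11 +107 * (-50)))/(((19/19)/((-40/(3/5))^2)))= -0.29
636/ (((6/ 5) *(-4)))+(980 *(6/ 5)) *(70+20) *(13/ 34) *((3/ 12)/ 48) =10645/136 = 78.27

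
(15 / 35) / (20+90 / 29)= 87/4690 = 0.02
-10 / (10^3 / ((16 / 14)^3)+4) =-640/43131 = -0.01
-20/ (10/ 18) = -36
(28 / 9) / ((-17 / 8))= -224/153 = -1.46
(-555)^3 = -170953875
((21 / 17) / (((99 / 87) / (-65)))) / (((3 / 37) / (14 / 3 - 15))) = 15134665/1683 = 8992.67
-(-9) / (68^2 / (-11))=-99/4624 = -0.02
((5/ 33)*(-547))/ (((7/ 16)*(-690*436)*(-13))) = -1094/22585563 = 0.00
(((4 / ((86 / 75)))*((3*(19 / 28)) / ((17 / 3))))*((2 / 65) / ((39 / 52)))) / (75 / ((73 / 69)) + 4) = 249660/363670307 = 0.00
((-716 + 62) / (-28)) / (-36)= -109/168 = -0.65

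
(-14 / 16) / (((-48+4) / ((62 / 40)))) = 217/7040 = 0.03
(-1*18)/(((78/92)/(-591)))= 12547.38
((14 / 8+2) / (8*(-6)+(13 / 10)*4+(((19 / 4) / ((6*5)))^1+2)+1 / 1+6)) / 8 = -225/16148 = -0.01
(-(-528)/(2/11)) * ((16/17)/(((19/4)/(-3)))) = -557568/323 = -1726.22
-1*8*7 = -56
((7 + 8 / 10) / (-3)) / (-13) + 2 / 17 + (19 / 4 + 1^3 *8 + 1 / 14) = 31271/2380 = 13.14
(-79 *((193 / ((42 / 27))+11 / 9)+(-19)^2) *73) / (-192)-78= 351474415/24192 = 14528.54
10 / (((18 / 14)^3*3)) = 3430/2187 = 1.57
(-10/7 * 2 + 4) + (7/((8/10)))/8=501/224 = 2.24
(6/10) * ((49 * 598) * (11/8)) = 483483/20 = 24174.15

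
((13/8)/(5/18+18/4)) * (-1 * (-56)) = 819/43 = 19.05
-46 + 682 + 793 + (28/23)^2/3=2268607/1587 = 1429.49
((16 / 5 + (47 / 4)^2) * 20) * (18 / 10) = 101709/20 = 5085.45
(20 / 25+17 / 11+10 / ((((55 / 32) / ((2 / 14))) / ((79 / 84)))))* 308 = 101132/105 = 963.16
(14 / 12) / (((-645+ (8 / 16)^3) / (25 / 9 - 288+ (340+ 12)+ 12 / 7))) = -17260/139293 = -0.12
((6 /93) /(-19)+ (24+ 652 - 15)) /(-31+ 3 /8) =-3114616/144305 = -21.58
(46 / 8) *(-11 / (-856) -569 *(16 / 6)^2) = -716955931/30816 = -23265.70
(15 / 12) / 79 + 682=215517/316 = 682.02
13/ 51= 0.25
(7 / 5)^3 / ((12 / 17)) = 5831/1500 = 3.89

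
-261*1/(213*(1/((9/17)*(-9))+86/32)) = -112752/227981 = -0.49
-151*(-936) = 141336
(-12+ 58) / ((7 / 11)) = 506/7 = 72.29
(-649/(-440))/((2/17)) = 1003/80 = 12.54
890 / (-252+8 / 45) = -20025/5666 = -3.53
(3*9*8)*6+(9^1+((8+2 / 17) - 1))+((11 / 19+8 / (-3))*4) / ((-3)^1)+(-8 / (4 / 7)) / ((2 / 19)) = 3435787/2907 = 1181.90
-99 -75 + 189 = 15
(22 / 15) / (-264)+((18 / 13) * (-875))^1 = -2835013/2340 = -1211.54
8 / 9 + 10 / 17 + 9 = 10.48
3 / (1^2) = 3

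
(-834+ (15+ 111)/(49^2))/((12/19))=-452903/343 = -1320.42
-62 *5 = -310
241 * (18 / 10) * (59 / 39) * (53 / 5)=2260821/325 = 6956.37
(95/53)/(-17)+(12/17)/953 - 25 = -21556224/858653 = -25.10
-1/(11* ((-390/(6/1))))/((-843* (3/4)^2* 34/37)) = -296/92219985 = 0.00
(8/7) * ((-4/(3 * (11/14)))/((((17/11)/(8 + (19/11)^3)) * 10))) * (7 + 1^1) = -4481792/339405 = -13.20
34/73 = 0.47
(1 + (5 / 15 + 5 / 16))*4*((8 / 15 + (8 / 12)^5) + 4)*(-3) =-111943/1215 = -92.13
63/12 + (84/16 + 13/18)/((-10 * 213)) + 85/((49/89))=119959919/751464 = 159.63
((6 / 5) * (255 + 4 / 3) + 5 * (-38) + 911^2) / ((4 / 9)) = 37351737/20 = 1867586.85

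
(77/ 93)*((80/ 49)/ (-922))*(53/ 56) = -2915/2100777 = 0.00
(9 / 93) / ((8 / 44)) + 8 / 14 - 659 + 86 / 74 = -10545837/16058 = -656.73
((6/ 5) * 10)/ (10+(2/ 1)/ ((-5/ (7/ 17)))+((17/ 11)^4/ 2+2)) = 9955880/12185659 = 0.82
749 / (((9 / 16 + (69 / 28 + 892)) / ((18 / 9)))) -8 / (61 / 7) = 4620728/6114823 = 0.76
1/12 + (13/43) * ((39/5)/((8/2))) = 434/645 = 0.67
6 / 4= 3/2 = 1.50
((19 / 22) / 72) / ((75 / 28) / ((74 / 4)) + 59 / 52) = 63973/6823476 = 0.01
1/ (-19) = -1/19 = -0.05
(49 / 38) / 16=49/608 = 0.08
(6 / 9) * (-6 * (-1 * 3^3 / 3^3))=4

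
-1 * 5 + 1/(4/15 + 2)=-155/34 = -4.56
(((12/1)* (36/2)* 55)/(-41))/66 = -180/41 = -4.39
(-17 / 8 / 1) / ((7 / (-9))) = 153/56 = 2.73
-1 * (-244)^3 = 14526784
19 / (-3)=-19/3 = -6.33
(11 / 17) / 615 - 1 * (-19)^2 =-361.00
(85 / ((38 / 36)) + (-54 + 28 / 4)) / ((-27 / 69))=-14651/171 = -85.68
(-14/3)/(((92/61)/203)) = -86681/138 = -628.12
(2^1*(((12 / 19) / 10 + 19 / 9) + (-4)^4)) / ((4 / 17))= 3752563/1710 = 2194.48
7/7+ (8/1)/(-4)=-1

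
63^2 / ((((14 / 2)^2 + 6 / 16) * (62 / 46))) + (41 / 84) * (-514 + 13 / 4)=-260099493/1371440 = -189.65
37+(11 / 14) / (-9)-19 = 2257/126 = 17.91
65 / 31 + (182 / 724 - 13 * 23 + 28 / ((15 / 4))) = -48678541/168330 = -289.19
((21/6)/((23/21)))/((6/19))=931/92 = 10.12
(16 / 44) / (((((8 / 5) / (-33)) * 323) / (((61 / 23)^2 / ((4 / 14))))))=-390705/683468 = -0.57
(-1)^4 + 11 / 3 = 14/3 = 4.67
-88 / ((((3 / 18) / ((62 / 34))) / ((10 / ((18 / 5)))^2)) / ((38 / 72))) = -16197500/4131 = -3920.96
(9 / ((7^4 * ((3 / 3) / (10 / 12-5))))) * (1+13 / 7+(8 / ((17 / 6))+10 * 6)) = -1.03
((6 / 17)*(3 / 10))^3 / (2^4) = 729/9826000 = 0.00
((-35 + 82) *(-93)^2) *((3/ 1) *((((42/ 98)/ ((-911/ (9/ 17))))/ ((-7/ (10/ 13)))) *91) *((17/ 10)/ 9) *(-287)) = -149999607/911 = -164653.79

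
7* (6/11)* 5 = 19.09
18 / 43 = 0.42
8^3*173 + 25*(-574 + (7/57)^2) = 241161499/3249 = 74226.38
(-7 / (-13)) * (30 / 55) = 42/143 = 0.29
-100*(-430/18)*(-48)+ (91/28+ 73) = -1375085/12 = -114590.42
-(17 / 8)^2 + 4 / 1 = -33/64 = -0.52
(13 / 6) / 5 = 13/30 = 0.43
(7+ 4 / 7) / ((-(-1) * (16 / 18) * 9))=53/56 = 0.95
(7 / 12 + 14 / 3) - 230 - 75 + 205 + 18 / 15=-1871/20 = -93.55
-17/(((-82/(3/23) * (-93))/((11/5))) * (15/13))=-2431/4384950 = 0.00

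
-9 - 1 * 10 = -19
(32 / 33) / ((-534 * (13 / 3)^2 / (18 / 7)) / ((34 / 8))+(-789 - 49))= -2448/4431845 = 0.00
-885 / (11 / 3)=-2655/11 = -241.36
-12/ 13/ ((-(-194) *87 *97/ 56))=-112/3547193 = 0.00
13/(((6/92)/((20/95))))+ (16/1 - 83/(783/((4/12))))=2585455/44631 = 57.93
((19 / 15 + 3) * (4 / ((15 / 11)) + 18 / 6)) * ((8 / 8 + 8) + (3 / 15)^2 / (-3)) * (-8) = -30712832/16875 = -1820.02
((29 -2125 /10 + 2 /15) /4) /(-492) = 5501/59040 = 0.09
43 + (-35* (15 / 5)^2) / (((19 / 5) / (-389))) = 613492/19 = 32289.05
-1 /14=-0.07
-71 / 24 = -2.96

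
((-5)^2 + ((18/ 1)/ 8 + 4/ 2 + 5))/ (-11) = -3.11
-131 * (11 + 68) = -10349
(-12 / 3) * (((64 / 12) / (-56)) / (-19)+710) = -1133168/399 = -2840.02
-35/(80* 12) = -7/192 = -0.04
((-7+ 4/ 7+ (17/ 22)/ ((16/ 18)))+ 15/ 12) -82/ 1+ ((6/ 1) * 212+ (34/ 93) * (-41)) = 134134295/114576 = 1170.70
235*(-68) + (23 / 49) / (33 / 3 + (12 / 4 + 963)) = -765010517/47873 = -15980.00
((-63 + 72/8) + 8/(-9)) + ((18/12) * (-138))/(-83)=-39139/747 = -52.39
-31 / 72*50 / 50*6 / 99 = -0.03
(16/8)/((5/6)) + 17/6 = 157/30 = 5.23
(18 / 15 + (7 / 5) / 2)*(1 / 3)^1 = 19/30 = 0.63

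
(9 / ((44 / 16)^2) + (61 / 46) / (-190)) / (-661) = -1251179/699033940 = 0.00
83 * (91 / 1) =7553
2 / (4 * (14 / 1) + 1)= 2/57 = 0.04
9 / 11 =0.82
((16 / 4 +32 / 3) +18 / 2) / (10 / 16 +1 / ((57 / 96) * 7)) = 75544/2763 = 27.34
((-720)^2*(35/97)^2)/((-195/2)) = -692.23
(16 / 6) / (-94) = -4/141 = -0.03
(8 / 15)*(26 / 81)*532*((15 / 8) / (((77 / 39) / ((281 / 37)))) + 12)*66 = 576845776/4995 = 115484.64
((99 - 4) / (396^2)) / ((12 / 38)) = 1805/940896 = 0.00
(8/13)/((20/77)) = 154/65 = 2.37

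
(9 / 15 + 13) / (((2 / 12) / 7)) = 571.20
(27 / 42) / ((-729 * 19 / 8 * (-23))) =4/247779 = 0.00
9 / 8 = 1.12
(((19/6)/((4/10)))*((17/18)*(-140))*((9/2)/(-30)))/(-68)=-665/288 = -2.31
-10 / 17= -0.59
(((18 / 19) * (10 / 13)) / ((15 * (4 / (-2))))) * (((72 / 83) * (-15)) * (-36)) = -233280/20501 = -11.38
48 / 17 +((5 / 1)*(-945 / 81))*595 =-1769981/51 = -34705.51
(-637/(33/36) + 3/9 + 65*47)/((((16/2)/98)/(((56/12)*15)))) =66794105/33 = 2024063.79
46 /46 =1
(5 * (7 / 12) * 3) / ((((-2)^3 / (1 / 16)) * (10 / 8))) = -7/128 = -0.05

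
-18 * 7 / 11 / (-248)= 63/1364 = 0.05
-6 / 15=-2/5 = -0.40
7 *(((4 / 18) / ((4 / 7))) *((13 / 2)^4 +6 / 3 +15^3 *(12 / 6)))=743673/32 = 23239.78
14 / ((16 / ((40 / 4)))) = 35/4 = 8.75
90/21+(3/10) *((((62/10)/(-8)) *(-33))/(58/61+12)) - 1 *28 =-51145537/2212000 = -23.12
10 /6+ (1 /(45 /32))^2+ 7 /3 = 4.51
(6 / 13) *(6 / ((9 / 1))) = 0.31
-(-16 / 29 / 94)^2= -64/1857769 = 0.00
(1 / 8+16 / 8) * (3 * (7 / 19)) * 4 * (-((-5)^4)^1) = -5871.71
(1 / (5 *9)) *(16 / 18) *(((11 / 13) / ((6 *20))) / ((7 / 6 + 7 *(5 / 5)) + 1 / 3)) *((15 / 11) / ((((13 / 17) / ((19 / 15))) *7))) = 38/7186725 = 0.00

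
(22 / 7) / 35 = 0.09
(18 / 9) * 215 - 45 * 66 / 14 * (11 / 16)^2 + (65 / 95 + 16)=11794689/34048 = 346.41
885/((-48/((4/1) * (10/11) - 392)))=78765/11 = 7160.45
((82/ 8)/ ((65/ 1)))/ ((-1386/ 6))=-41/60060 = 0.00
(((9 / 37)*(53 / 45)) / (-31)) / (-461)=53/2643835 = 0.00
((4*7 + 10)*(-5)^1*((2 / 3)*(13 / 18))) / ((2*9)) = -1235/243 = -5.08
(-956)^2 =913936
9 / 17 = 0.53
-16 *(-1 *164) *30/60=1312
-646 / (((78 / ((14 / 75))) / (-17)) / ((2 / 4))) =38437/2925 = 13.14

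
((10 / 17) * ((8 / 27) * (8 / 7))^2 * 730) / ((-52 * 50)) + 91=718235527/7894341 = 90.98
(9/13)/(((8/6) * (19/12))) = 81/247 = 0.33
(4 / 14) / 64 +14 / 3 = 3139/672 = 4.67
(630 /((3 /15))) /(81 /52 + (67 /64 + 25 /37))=96969600/100979 = 960.29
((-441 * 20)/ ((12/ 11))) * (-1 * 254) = 2053590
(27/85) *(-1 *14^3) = -74088/85 = -871.62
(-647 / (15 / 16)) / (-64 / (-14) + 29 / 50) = -724640/5409 = -133.97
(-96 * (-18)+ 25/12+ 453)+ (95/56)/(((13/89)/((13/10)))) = 738589/336 = 2198.18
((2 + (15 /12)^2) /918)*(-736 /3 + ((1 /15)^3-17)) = -8411053/8262000 = -1.02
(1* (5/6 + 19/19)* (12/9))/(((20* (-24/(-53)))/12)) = 583/180 = 3.24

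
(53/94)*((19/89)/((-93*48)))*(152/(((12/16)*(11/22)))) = -38266/3501171 = -0.01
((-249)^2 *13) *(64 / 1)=51584832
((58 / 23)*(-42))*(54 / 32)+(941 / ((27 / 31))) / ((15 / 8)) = 14810441/37260 = 397.49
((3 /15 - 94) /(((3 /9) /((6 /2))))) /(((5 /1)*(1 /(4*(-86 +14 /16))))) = 2874501/50 = 57490.02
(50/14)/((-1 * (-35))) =5/49 = 0.10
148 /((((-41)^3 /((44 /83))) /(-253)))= 1647536/5720443 = 0.29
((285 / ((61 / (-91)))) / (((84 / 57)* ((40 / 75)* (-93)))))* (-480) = -5279625/1891 = -2791.98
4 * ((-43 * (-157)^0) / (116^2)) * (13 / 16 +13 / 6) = -6149/161472 = -0.04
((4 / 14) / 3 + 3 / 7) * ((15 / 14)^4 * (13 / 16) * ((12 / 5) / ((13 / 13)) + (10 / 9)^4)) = 575271125/261382464 = 2.20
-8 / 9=-0.89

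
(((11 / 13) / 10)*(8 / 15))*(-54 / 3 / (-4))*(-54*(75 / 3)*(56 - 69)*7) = 24948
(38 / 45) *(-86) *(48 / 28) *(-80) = 209152/21 = 9959.62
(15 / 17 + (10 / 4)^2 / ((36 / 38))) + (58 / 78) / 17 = 119711/15912 = 7.52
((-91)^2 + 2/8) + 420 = 34805/4 = 8701.25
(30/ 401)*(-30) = -900/401 = -2.24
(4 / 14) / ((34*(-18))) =-1/2142 = 0.00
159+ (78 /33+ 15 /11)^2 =20920/121 = 172.89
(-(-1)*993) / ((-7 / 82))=-81426/7 = -11632.29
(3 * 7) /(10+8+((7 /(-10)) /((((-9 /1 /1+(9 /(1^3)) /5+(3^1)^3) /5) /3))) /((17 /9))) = 2618/2209 = 1.19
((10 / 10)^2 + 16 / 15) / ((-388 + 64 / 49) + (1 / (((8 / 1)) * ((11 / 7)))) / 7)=-133672/25010625 = -0.01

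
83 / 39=2.13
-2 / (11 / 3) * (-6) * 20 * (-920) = -662400/11 = -60218.18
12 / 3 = 4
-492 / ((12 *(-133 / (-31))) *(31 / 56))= -328/19 = -17.26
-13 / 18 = -0.72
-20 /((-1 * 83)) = 20/83 = 0.24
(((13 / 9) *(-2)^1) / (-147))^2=676/1750329 = 0.00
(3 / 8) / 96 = 1/256 = 0.00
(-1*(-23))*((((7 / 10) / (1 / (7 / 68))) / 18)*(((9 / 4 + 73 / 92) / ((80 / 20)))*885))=101185/1632 = 62.00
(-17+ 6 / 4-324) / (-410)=0.83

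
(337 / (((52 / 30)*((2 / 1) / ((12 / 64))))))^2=332.23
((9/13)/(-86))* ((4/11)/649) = -18/3990701 = 0.00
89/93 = 0.96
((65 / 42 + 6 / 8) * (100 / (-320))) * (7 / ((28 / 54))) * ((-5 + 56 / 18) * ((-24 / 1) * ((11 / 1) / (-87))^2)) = -1985005/282576 = -7.02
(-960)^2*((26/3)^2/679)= 69222400/679 = 101947.57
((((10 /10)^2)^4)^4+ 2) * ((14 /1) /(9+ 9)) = 2.33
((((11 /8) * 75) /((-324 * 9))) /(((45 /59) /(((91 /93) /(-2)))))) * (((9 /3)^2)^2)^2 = 295295/1984 = 148.84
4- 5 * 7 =-31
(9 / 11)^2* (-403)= -32643/121 = -269.78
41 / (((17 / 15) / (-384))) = -236160/17 = -13891.76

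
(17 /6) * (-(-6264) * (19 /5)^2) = 256281.12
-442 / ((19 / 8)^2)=-28288/361 = -78.36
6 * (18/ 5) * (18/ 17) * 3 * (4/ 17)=23328/1445 = 16.14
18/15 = 6/5 = 1.20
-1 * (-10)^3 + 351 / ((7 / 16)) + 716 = 17628/7 = 2518.29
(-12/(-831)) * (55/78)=110/10803 = 0.01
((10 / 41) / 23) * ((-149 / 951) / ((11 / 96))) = -0.01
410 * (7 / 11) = 2870/11 = 260.91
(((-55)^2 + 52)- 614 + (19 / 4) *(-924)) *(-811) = 1561986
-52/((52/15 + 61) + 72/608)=-59280/73627 = -0.81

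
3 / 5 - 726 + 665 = -302/5 = -60.40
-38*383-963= -15517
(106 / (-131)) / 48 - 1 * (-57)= 179155/3144 = 56.98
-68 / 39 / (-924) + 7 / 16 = 63335/144144 = 0.44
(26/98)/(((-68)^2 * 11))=13/2492336 = 0.00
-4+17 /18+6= 53/18 = 2.94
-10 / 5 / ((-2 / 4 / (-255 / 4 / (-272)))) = 15/16 = 0.94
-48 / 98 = -24/49 = -0.49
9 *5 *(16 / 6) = 120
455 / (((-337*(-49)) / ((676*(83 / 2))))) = 1823510/2359 = 773.00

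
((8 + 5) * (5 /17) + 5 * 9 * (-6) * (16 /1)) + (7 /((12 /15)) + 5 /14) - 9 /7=-2050777/476 = -4308.36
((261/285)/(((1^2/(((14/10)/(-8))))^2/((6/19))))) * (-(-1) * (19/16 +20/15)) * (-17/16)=-0.02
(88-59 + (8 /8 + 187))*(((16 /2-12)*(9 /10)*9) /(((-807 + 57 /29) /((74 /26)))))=2095569/84305 = 24.86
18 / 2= 9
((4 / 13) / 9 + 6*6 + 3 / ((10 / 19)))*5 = 48829/234 = 208.67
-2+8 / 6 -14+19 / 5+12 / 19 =-2917/285 = -10.24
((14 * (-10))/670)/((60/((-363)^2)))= -458.90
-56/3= -18.67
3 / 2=1.50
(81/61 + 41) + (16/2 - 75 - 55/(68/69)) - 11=-379463/4148 = -91.48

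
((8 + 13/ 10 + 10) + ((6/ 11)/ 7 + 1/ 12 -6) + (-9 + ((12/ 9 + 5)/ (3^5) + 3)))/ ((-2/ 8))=-8405713/280665 = -29.95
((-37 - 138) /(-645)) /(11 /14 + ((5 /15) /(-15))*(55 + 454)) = -7350/285133 = -0.03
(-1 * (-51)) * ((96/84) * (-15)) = -6120/7 = -874.29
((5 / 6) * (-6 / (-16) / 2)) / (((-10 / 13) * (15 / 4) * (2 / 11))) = -143/480 = -0.30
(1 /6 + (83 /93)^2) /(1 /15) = 83305/5766 = 14.45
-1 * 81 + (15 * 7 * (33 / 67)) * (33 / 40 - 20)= -574947/536 = -1072.66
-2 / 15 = -0.13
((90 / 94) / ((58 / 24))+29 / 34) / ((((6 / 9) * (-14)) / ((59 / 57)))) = -3415333/24653944 = -0.14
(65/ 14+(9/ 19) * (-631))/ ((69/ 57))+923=218935/322 = 679.92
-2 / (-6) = 1/3 = 0.33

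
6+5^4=631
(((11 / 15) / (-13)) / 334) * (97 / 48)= -1067/3126240 = 0.00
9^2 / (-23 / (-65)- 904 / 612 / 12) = 4833270/13769 = 351.03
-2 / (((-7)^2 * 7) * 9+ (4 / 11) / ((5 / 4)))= -110/169801 = 0.00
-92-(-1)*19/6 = -533/6 = -88.83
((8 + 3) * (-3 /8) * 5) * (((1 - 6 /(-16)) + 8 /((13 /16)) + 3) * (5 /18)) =-135575/1664 = -81.48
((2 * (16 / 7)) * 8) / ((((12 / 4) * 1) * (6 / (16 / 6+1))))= 1408/189 = 7.45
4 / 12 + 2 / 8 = 7/12 = 0.58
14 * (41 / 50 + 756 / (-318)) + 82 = 79761/1325 = 60.20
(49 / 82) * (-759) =-37191/82 = -453.55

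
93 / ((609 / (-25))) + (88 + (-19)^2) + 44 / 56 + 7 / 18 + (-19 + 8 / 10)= 3911213/9135 = 428.16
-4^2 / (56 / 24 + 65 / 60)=-4.68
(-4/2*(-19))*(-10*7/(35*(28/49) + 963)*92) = -244720/983 = -248.95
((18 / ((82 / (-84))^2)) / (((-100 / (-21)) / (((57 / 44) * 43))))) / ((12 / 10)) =68096133/369820 = 184.13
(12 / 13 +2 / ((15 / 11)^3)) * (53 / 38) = 1990309/833625 = 2.39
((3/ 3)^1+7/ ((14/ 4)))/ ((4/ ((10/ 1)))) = 15/2 = 7.50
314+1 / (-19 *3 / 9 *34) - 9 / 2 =99967/323 = 309.50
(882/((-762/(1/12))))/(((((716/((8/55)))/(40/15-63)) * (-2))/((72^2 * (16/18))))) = -3405696/1250315 = -2.72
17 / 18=0.94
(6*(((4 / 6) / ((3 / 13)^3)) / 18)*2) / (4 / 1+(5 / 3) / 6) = 17576/2079 = 8.45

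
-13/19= -0.68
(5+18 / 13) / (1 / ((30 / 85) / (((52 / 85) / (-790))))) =-491775/169 = -2909.91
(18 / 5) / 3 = 6/5 = 1.20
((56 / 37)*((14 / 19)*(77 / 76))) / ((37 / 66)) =996072/494209 = 2.02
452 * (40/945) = 3616/189 = 19.13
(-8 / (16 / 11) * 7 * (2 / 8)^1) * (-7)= 539/8 = 67.38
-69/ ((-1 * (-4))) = -69/4 = -17.25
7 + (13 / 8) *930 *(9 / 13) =1053.25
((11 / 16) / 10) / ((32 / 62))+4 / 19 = 16719/48640 = 0.34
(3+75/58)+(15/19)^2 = 102939/20938 = 4.92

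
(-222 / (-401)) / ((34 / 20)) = 2220/6817 = 0.33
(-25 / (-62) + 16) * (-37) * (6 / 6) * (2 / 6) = -12543/62 = -202.31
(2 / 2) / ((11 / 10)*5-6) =-2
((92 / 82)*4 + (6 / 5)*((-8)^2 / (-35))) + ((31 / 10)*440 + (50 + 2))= 10176256/7175 = 1418.29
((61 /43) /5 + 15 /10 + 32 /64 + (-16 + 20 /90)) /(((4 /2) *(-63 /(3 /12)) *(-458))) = -26111/446659920 = 0.00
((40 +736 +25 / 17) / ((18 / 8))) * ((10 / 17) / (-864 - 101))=-105736/501993 = -0.21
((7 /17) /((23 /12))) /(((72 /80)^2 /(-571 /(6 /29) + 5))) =-23140600/31671 = -730.66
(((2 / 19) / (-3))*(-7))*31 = 434/57 = 7.61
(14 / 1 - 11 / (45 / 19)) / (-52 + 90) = 421/1710 = 0.25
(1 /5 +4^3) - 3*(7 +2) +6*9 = 456/5 = 91.20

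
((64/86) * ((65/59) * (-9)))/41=-18720/104017 = -0.18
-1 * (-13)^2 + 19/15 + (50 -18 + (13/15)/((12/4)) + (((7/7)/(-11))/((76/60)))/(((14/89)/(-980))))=586279/1881 = 311.68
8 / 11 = 0.73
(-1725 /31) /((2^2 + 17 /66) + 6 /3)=-113850/12803 = -8.89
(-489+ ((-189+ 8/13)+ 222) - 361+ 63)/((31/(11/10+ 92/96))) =-93043/1860 = -50.02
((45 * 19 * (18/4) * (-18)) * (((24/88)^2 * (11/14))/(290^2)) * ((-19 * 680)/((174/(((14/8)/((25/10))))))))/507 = 4473873/906783020 = 0.00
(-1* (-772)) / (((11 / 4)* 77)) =3088/847 = 3.65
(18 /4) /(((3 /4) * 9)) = 2/3 = 0.67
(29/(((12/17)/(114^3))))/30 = 10144461/5 = 2028892.20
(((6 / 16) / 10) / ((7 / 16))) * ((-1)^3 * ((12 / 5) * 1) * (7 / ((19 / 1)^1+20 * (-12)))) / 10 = 18/27625 = 0.00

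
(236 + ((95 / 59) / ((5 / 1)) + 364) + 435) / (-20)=-15271/295 = -51.77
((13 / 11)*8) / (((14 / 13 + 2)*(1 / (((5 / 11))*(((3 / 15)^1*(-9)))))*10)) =-1521/6050 = -0.25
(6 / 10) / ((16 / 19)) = 57/80 = 0.71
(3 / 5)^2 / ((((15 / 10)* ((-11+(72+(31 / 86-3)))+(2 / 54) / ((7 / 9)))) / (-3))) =-32508/2637125 = -0.01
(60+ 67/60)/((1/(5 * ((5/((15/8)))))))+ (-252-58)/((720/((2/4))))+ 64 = 126529/144 = 878.67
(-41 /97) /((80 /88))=-451/970 = -0.46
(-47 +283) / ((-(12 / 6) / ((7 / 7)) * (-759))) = 118/759 = 0.16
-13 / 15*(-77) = 1001/15 = 66.73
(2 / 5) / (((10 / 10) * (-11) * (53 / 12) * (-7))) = 24/20405 = 0.00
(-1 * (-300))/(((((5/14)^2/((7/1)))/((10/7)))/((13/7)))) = 43680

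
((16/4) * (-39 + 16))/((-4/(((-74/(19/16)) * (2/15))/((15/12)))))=-217856/1425 = -152.88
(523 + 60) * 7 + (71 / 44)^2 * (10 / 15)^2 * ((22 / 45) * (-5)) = 7267301/1782 = 4078.17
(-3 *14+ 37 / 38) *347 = -540973/38 = -14236.13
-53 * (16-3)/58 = -689/58 = -11.88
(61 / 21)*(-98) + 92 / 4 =-785/3 = -261.67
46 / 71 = 0.65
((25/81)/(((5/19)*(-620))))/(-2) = 19/20088 = 0.00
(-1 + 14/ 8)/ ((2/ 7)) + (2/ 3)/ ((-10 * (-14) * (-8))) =4409/1680 = 2.62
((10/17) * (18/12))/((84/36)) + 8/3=3.04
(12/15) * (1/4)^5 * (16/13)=1/1040 = 0.00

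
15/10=1.50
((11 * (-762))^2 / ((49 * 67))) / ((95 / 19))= 70257924/16415 = 4280.11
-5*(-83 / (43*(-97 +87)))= -83/86 = -0.97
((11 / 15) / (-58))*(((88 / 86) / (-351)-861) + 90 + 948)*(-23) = 675868501/13130910 = 51.47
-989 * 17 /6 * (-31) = 521203/6 = 86867.17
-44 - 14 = -58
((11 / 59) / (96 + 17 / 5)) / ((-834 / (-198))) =1815/4075897 = 0.00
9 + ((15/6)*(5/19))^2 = 13621/1444 = 9.43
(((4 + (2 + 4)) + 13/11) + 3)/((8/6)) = 117/11 = 10.64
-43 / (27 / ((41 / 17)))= -1763/459 = -3.84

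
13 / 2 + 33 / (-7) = 25/14 = 1.79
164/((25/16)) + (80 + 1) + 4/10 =4659/25 = 186.36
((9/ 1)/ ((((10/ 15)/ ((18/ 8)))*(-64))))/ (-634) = 243/324608 = 0.00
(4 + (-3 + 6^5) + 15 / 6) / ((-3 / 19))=-295621/6 = -49270.17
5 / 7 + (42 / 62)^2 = 7892/6727 = 1.17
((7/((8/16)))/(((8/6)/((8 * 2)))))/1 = 168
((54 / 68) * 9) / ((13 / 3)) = 729/442 = 1.65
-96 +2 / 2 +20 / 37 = -3495/37 = -94.46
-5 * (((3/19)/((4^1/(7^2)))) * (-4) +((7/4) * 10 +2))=-2235/38 = -58.82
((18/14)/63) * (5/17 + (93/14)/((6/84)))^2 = 2515396/14161 = 177.63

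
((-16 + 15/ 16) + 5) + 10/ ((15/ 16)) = 29/48 = 0.60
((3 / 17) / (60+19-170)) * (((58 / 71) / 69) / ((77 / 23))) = -58/8457449 = 0.00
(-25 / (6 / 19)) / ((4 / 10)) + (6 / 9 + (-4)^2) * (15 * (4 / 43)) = -90125/516 = -174.66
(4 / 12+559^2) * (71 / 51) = 435023.03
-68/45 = -1.51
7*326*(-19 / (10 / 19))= -411901/5 = -82380.20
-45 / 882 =-5/98 = -0.05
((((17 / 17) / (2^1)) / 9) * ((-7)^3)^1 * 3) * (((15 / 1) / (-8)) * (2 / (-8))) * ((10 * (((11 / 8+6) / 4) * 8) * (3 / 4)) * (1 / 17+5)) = -65264325/4352 = -14996.40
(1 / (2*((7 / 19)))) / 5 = 19/70 = 0.27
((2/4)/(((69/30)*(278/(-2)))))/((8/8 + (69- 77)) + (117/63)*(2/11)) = 385/1640061 = 0.00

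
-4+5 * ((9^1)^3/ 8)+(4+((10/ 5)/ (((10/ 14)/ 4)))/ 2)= 18449/40 = 461.22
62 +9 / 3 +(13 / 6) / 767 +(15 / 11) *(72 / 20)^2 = 1609693/19470 = 82.68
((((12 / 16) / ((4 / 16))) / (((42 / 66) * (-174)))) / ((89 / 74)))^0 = 1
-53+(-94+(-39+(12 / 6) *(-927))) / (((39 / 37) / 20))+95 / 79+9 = -116291879/3081 = -37744.85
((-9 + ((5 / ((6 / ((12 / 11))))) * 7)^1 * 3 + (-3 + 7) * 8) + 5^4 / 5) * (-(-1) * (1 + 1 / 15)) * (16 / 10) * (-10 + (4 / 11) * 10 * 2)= -470528/605 = -777.73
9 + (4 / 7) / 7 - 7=102/49 = 2.08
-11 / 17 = -0.65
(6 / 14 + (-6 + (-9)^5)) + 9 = -59045.57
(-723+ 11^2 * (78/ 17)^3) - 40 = 53672173/4913 = 10924.52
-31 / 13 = -2.38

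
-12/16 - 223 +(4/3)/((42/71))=-55817/252 = -221.50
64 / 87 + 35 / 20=865/348 = 2.49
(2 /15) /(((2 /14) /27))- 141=-579/5 = -115.80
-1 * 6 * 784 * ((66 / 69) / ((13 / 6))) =-620928/299 = -2076.68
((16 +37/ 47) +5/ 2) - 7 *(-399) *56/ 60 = 1234261/470 = 2626.09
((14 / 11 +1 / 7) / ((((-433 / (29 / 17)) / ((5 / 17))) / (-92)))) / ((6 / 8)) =5816240/28906647 = 0.20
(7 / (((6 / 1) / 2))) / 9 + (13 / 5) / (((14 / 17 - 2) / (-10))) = 22.36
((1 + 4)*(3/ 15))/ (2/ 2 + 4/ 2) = 1/3 = 0.33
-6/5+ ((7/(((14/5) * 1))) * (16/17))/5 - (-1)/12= -659/1020 = -0.65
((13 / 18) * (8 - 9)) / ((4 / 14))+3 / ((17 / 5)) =-1007/612 = -1.65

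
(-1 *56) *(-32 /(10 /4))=3584/5 = 716.80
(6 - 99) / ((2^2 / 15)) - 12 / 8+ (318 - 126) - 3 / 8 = -1269/8 = -158.62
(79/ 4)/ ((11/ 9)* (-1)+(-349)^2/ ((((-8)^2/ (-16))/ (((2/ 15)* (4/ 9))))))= -10665/975068 = -0.01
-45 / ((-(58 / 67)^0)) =45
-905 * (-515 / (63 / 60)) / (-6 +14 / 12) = -18643000/203 = -91837.44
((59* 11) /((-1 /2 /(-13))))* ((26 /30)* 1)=219362/15 = 14624.13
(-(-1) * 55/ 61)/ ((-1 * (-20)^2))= -11/4880 = 0.00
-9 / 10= -0.90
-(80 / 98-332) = 16228/49 = 331.18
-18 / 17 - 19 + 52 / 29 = -9005/493 = -18.27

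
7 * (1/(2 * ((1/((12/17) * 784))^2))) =309786624/289 = 1071926.03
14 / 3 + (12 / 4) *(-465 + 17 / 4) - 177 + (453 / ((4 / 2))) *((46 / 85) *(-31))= -5461543/1020 = -5354.45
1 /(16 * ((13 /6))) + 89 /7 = 12.74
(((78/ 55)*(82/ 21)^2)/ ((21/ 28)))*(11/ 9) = 699296/19845 = 35.24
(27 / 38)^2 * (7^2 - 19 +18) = 8748/361 = 24.23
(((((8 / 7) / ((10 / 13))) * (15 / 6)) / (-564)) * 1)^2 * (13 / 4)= 2197/15586704 = 0.00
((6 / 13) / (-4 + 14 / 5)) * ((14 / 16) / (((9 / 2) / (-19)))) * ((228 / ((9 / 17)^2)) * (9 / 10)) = 1040.32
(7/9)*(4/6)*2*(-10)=-10.37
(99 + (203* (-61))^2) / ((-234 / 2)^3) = -153338788/1601613 = -95.74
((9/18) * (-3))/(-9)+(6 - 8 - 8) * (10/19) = -581/114 = -5.10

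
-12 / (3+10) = -12/13 = -0.92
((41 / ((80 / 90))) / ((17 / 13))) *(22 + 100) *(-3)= -877851/68 = -12909.57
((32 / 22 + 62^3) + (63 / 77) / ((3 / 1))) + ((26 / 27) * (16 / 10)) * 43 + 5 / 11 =354018704/1485 = 238396.43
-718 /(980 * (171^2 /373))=-133907/14328090 = -0.01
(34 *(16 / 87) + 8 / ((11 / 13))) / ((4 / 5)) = 18790/957 = 19.63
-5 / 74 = -0.07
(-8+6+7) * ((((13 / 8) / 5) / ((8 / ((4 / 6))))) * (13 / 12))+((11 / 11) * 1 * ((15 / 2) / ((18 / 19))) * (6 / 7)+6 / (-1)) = 0.93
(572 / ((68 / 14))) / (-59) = -2002/1003 = -2.00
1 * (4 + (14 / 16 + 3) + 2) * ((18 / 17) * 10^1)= 3555/34 = 104.56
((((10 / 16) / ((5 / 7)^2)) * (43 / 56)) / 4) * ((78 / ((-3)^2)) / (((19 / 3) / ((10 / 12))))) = 0.27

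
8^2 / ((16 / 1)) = 4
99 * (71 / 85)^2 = 499059/7225 = 69.07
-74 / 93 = -0.80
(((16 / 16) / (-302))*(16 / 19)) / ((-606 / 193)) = 772/869307 = 0.00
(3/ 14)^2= 9/196 = 0.05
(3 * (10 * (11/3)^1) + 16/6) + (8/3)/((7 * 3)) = 7106/63 = 112.79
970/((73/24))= 23280/73 = 318.90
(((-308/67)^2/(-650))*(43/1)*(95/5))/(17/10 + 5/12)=-465023328/37056695 = -12.55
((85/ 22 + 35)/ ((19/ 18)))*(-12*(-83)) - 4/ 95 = 36670.87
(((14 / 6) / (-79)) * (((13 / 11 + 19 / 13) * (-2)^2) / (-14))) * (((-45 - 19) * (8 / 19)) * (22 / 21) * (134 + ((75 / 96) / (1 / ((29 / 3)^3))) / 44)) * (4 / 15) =-730095232/28976805 = -25.20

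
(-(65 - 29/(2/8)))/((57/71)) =1207/19 = 63.53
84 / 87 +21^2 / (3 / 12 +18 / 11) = 234.75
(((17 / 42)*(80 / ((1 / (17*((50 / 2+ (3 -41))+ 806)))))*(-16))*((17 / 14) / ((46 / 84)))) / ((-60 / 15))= 623361440/161 = 3871810.19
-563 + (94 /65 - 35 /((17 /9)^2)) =-10733064/18785 = -571.36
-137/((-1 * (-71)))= -1.93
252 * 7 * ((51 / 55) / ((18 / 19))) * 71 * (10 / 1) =13484604/11 = 1225873.09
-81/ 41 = -1.98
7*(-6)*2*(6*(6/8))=-378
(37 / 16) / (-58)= -37/928 = -0.04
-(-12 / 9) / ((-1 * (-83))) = 4/249 = 0.02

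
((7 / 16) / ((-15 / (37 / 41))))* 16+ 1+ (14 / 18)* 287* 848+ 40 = 349319428/1845 = 189333.02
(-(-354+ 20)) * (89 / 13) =29726/13 = 2286.62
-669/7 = -95.57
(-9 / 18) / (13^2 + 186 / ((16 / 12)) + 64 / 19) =-19/11851 = 0.00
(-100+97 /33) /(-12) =3203/396 = 8.09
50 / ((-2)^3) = -25/4 = -6.25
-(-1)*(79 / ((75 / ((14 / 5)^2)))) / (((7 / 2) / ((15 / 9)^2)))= 4424/675 = 6.55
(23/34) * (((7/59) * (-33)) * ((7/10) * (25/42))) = -8855/8024 = -1.10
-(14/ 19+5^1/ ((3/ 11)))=-19.07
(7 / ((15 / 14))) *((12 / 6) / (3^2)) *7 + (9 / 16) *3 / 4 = 91453/8640 = 10.58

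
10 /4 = 5/2 = 2.50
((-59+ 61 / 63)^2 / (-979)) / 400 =-835396/97141275 = -0.01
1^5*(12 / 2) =6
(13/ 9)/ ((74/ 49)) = 637/666 = 0.96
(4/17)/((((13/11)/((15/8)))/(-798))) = -65835/221 = -297.90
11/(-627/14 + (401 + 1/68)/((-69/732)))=-5474/2139353 = 0.00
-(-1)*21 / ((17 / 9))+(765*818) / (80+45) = 2132343/425 = 5017.28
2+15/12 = 13/4 = 3.25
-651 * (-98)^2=-6252204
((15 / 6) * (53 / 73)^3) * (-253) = -188329405/778034 = -242.06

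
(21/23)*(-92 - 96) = -3948/23 = -171.65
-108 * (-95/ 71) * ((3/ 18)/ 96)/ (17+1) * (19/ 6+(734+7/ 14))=210235/20448 = 10.28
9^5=59049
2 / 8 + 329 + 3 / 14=9225/28 = 329.46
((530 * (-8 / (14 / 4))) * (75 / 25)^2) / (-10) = 7632/7 = 1090.29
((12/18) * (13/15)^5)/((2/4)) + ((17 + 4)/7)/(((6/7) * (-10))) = 2751313/9112500 = 0.30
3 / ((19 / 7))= 21/19 = 1.11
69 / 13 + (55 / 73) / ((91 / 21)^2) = 65976/12337 = 5.35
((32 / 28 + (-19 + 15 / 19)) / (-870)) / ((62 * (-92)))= -227/66000984 = 0.00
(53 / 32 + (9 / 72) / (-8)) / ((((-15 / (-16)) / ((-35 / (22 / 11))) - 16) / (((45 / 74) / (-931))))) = 675/10111952 = 0.00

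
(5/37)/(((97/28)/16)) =2240/3589 = 0.62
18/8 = 9/4 = 2.25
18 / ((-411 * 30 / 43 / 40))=-344/137 = -2.51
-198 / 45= -22/5 = -4.40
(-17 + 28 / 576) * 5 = -12205/144 = -84.76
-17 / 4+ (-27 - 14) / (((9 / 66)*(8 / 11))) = -1253/3 = -417.67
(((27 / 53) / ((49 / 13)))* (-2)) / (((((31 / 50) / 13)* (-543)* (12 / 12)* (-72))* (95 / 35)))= -4225/79103878 = 0.00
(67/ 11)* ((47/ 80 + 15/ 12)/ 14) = 1407/1760 = 0.80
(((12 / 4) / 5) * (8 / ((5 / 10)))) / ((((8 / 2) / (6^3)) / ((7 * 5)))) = 18144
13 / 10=1.30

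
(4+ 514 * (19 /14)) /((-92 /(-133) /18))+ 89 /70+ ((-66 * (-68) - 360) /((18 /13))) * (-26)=-143106347/2415 = -59257.29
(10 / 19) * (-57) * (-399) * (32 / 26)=191520/13 = 14732.31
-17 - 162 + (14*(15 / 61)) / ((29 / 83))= -299221/1769 = -169.15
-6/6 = -1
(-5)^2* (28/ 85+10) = 4390/17 = 258.24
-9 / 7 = -1.29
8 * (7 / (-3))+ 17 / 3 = -13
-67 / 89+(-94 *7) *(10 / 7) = -83727/89 = -940.75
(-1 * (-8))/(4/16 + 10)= 32/41 = 0.78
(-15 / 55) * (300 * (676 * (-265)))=161226000/11 = 14656909.09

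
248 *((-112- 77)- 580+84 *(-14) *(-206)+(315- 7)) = 59965160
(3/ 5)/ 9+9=136/15 = 9.07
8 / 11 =0.73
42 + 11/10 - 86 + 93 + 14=641/10 = 64.10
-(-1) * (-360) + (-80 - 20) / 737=-265420/737 = -360.14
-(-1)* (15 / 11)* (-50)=-750/11 = -68.18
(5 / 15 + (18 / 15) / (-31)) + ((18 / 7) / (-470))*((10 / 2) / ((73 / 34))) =3148039/11167905 = 0.28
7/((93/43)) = 301/93 = 3.24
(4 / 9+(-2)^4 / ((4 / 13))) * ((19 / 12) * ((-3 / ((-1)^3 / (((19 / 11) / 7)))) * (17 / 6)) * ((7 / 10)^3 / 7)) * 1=2534581/297000 = 8.53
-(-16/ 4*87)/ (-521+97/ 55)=-9570/14279 = -0.67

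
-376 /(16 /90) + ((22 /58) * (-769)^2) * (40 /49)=257193425/1421 = 180994.67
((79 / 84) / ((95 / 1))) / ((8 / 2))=79/31920 = 0.00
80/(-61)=-80/61 = -1.31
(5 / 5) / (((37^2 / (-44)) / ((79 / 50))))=-1738/34225 = -0.05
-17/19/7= -17/133 = -0.13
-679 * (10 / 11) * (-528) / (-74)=-162960/37 = -4404.32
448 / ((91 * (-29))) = -64/377 = -0.17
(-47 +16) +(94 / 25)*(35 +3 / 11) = 27947/275 = 101.63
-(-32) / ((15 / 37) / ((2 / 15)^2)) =4736/3375 = 1.40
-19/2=-9.50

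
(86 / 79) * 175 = 190.51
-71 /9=-7.89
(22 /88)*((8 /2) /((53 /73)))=73/53 = 1.38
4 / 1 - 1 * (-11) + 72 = 87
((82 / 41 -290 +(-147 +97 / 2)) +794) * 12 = 4890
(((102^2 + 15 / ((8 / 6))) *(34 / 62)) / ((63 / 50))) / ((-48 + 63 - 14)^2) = 1967325/434 = 4533.01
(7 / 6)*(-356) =-1246/3 = -415.33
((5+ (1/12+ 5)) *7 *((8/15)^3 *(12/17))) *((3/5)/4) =108416/95625 = 1.13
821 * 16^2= 210176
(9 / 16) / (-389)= -9/6224 = 0.00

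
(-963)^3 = -893056347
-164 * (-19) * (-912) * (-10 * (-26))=-738865920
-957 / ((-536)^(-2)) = -274942272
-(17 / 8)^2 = -289/64 = -4.52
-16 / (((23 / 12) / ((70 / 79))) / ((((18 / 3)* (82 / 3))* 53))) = -116820480/1817 = -64293.05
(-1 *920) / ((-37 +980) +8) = -920/951 = -0.97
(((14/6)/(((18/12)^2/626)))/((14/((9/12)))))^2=97969/81 = 1209.49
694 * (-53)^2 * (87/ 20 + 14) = 357723341/10 = 35772334.10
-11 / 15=-0.73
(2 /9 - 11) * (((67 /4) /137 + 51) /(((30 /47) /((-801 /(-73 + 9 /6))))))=-174878681/18084 = -9670.35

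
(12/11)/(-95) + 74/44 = 3491/2090 = 1.67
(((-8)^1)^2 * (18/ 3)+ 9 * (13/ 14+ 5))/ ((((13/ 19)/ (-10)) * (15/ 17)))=-50711/7 = -7244.43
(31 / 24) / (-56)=-31/1344 = -0.02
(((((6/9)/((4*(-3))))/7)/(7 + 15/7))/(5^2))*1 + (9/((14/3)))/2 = 194393/201600 = 0.96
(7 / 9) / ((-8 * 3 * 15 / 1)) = -7/3240 = 0.00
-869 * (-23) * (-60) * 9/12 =-899415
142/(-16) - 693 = -5615/8 = -701.88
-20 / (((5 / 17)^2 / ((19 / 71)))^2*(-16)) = 30151081/2520500 = 11.96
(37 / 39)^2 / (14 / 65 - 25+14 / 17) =-0.04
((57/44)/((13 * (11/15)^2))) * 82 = 525825/34606 = 15.19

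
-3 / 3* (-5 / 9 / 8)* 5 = 25/72 = 0.35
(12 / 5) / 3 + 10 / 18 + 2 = 151/45 = 3.36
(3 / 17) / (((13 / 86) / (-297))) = -76626/221 = -346.72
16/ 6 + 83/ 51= 73/17 = 4.29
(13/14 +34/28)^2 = 4.59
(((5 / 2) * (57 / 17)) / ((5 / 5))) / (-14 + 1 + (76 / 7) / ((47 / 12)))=-18753/22882 = -0.82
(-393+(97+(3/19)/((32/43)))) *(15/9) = -899195/1824 = -492.98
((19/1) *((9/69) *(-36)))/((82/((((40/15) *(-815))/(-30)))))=-74328/943 = -78.82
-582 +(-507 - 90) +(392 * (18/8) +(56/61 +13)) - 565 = -51733/61 = -848.08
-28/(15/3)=-28/5 = -5.60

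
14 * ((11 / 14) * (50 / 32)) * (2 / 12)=275/96 = 2.86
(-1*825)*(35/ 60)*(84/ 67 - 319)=40981325/268 = 152915.39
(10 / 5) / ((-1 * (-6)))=1/3 = 0.33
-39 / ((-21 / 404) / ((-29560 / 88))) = -19406140/77 = -252027.79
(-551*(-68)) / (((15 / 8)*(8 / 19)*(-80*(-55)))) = 177973/16500 = 10.79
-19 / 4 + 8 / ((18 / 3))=-41/12 = -3.42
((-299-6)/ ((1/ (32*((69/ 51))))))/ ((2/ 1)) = -6602.35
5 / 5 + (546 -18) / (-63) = -155/21 = -7.38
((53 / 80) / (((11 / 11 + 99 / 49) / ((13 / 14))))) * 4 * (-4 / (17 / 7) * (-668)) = 5638087/6290 = 896.36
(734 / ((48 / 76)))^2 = 48622729/36 = 1350631.36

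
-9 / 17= -0.53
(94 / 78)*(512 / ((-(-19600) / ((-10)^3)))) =-60160/1911 = -31.48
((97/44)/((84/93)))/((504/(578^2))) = 251147647/155232 = 1617.89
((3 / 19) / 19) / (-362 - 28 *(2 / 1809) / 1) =-5427/236423954 = 0.00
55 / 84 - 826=-69329/84 = -825.35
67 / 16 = 4.19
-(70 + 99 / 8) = -659/8 = -82.38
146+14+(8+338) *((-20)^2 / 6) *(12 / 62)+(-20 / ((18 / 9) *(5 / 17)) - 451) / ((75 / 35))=409031/93 = 4398.18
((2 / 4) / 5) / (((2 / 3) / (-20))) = -3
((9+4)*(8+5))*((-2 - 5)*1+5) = -338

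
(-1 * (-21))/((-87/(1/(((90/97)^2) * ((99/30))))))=-65863/775170 = -0.08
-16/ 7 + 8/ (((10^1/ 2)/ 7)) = 312/35 = 8.91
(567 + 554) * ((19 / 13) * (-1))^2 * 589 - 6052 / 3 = 714048539/507 = 1408379.76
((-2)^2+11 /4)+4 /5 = 151/20 = 7.55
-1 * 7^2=-49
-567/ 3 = -189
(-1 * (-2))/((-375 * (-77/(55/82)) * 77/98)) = 2/33825 = 0.00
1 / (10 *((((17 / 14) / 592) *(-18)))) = -2072/765 = -2.71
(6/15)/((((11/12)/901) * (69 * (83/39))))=281112/104995 = 2.68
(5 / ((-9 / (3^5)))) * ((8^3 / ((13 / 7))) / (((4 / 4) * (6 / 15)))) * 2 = -2419200/13 = -186092.31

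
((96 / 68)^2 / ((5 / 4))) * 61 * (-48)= -6746112/1445 = -4668.59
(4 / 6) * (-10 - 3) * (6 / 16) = -13/4 = -3.25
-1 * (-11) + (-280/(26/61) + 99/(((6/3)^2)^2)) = -133065/208 = -639.74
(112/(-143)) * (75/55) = -1.07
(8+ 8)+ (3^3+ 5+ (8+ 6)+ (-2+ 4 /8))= 121/2 = 60.50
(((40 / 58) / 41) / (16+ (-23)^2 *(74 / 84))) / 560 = 3/48142610 = 0.00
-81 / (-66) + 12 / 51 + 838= 313959/374 = 839.46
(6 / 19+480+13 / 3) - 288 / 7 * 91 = -185783/57 = -3259.35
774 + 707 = 1481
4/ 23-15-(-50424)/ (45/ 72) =9276311/115 = 80663.57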